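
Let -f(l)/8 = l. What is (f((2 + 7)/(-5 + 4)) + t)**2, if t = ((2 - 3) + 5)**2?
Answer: 7744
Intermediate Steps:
f(l) = -8*l
t = 16 (t = (-1 + 5)**2 = 4**2 = 16)
(f((2 + 7)/(-5 + 4)) + t)**2 = (-8*(2 + 7)/(-5 + 4) + 16)**2 = (-72/(-1) + 16)**2 = (-72*(-1) + 16)**2 = (-8*(-9) + 16)**2 = (72 + 16)**2 = 88**2 = 7744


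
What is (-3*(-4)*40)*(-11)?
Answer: -5280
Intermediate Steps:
(-3*(-4)*40)*(-11) = (12*40)*(-11) = 480*(-11) = -5280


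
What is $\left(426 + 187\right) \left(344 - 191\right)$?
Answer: $93789$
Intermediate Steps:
$\left(426 + 187\right) \left(344 - 191\right) = 613 \cdot 153 = 93789$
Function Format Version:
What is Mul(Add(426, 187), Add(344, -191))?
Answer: 93789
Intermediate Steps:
Mul(Add(426, 187), Add(344, -191)) = Mul(613, 153) = 93789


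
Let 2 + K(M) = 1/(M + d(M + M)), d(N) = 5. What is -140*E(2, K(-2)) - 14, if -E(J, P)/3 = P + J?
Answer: 126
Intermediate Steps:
K(M) = -2 + 1/(5 + M) (K(M) = -2 + 1/(M + 5) = -2 + 1/(5 + M))
E(J, P) = -3*J - 3*P (E(J, P) = -3*(P + J) = -3*(J + P) = -3*J - 3*P)
-140*E(2, K(-2)) - 14 = -140*(-3*2 - 3*(-9 - 2*(-2))/(5 - 2)) - 14 = -140*(-6 - 3*(-9 + 4)/3) - 14 = -140*(-6 - (-5)) - 14 = -140*(-6 - 3*(-5/3)) - 14 = -140*(-6 + 5) - 14 = -140*(-1) - 14 = 140 - 14 = 126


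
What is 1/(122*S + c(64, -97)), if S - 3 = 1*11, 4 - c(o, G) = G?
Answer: 1/1809 ≈ 0.00055279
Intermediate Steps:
c(o, G) = 4 - G
S = 14 (S = 3 + 1*11 = 3 + 11 = 14)
1/(122*S + c(64, -97)) = 1/(122*14 + (4 - 1*(-97))) = 1/(1708 + (4 + 97)) = 1/(1708 + 101) = 1/1809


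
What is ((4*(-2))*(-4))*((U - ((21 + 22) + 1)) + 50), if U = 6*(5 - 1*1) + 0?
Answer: 960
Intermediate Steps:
U = 24 (U = 6*(5 - 1) + 0 = 6*4 + 0 = 24 + 0 = 24)
((4*(-2))*(-4))*((U - ((21 + 22) + 1)) + 50) = ((4*(-2))*(-4))*((24 - ((21 + 22) + 1)) + 50) = (-8*(-4))*((24 - (43 + 1)) + 50) = 32*((24 - 1*44) + 50) = 32*((24 - 44) + 50) = 32*(-20 + 50) = 32*30 = 960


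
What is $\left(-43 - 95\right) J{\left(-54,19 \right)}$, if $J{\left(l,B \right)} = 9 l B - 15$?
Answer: $1276362$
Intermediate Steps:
$J{\left(l,B \right)} = -15 + 9 B l$ ($J{\left(l,B \right)} = 9 B l - 15 = -15 + 9 B l$)
$\left(-43 - 95\right) J{\left(-54,19 \right)} = \left(-43 - 95\right) \left(-15 + 9 \cdot 19 \left(-54\right)\right) = - 138 \left(-15 - 9234\right) = \left(-138\right) \left(-9249\right) = 1276362$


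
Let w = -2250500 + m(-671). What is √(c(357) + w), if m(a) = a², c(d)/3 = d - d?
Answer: I*√1800259 ≈ 1341.7*I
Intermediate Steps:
c(d) = 0 (c(d) = 3*(d - d) = 3*0 = 0)
w = -1800259 (w = -2250500 + (-671)² = -2250500 + 450241 = -1800259)
√(c(357) + w) = √(0 - 1800259) = √(-1800259) = I*√1800259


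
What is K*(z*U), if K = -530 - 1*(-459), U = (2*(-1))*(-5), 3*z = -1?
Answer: 710/3 ≈ 236.67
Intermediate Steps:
z = -⅓ (z = (⅓)*(-1) = -⅓ ≈ -0.33333)
U = 10 (U = -2*(-5) = 10)
K = -71 (K = -530 + 459 = -71)
K*(z*U) = -(-71)*10/3 = -71*(-10/3) = 710/3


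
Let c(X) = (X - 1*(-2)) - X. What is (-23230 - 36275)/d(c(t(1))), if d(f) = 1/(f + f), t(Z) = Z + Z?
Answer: -238020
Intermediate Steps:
t(Z) = 2*Z
c(X) = 2 (c(X) = (X + 2) - X = (2 + X) - X = 2)
d(f) = 1/(2*f)
(-23230 - 36275)/d(c(t(1))) = (-23230 - 36275)/(((½)/2)) = -59505/((½)*(½)) = -59505/¼ = -59505*4 = -238020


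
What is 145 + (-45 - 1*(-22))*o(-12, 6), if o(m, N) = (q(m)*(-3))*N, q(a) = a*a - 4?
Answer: 58105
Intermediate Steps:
q(a) = -4 + a² (q(a) = a² - 4 = -4 + a²)
o(m, N) = N*(12 - 3*m²) (o(m, N) = ((-4 + m²)*(-3))*N = (12 - 3*m²)*N = N*(12 - 3*m²))
145 + (-45 - 1*(-22))*o(-12, 6) = 145 + (-45 - 1*(-22))*(3*6*(4 - 1*(-12)²)) = 145 + (-45 + 22)*(3*6*(4 - 1*144)) = 145 - 69*6*(4 - 144) = 145 - 69*6*(-140) = 145 - 23*(-2520) = 145 + 57960 = 58105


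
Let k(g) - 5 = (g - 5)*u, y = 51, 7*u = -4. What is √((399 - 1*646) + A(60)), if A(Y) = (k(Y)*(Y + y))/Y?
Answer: I*√57995/14 ≈ 17.202*I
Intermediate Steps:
u = -4/7 (u = (⅐)*(-4) = -4/7 ≈ -0.57143)
k(g) = 55/7 - 4*g/7 (k(g) = 5 + (g - 5)*(-4/7) = 5 + (-5 + g)*(-4/7) = 5 + (20/7 - 4*g/7) = 55/7 - 4*g/7)
A(Y) = (51 + Y)*(55/7 - 4*Y/7)/Y (A(Y) = ((55/7 - 4*Y/7)*(Y + 51))/Y = ((55/7 - 4*Y/7)*(51 + Y))/Y = ((51 + Y)*(55/7 - 4*Y/7))/Y = (51 + Y)*(55/7 - 4*Y/7)/Y)
√((399 - 1*646) + A(60)) = √((399 - 1*646) + (⅐)*(51 + 60)*(55 - 4*60)/60) = √((399 - 646) + (⅐)*(1/60)*111*(55 - 240)) = √(-247 + (⅐)*(1/60)*111*(-185)) = √(-247 - 1369/28) = √(-8285/28) = I*√57995/14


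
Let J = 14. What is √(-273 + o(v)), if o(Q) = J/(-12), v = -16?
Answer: I*√9870/6 ≈ 16.558*I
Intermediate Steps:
o(Q) = -7/6 (o(Q) = 14/(-12) = 14*(-1/12) = -7/6)
√(-273 + o(v)) = √(-273 - 7/6) = √(-1645/6) = I*√9870/6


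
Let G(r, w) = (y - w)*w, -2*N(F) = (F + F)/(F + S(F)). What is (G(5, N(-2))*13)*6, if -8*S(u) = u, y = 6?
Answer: -31200/49 ≈ -636.73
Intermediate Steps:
S(u) = -u/8
N(F) = -8/7 (N(F) = -(F + F)/(2*(F - F/8)) = -2*F/(2*(7*F/8)) = -2*F*8/(7*F)/2 = -½*16/7 = -8/7)
G(r, w) = w*(6 - w) (G(r, w) = (6 - w)*w = w*(6 - w))
(G(5, N(-2))*13)*6 = (-8*(6 - 1*(-8/7))/7*13)*6 = (-8*(6 + 8/7)/7*13)*6 = (-8/7*50/7*13)*6 = -400/49*13*6 = -5200/49*6 = -31200/49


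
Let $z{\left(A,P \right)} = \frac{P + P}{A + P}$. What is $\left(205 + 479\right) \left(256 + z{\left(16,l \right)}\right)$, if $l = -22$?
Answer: $180120$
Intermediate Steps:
$z{\left(A,P \right)} = \frac{2 P}{A + P}$
$\left(205 + 479\right) \left(256 + z{\left(16,l \right)}\right) = \left(205 + 479\right) \left(256 + 2 \left(-22\right) \frac{1}{16 - 22}\right) = 684 \left(256 + 2 \left(-22\right) \frac{1}{-6}\right) = 684 \left(256 + 2 \left(-22\right) \left(- \frac{1}{6}\right)\right) = 684 \left(256 + \frac{22}{3}\right) = 684 \cdot \frac{790}{3} = 180120$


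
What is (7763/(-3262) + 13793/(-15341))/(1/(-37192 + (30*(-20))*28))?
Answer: 632805326172/3574453 ≈ 1.7704e+5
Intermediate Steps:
(7763/(-3262) + 13793/(-15341))/(1/(-37192 + (30*(-20))*28)) = (7763*(-1/3262) + 13793*(-1/15341))/(1/(-37192 - 600*28)) = (-1109/466 - 13793/15341)/(1/(-37192 - 16800)) = -23440707/(7148906*(1/(-53992))) = -23440707/(7148906*(-1/53992)) = -23440707/7148906*(-53992) = 632805326172/3574453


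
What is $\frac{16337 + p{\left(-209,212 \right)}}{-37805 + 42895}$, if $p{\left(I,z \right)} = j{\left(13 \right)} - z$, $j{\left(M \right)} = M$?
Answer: $\frac{8069}{2545} \approx 3.1705$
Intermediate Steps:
$p{\left(I,z \right)} = 13 - z$
$\frac{16337 + p{\left(-209,212 \right)}}{-37805 + 42895} = \frac{16337 + \left(13 - 212\right)}{-37805 + 42895} = \frac{16337 + \left(13 - 212\right)}{5090} = \left(16337 - 199\right) \frac{1}{5090} = 16138 \cdot \frac{1}{5090} = \frac{8069}{2545}$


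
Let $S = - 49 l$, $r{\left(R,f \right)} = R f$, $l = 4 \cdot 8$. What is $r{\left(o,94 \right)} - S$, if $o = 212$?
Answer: $21496$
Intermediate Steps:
$l = 32$
$S = -1568$ ($S = \left(-49\right) 32 = -1568$)
$r{\left(o,94 \right)} - S = 212 \cdot 94 - -1568 = 19928 + 1568 = 21496$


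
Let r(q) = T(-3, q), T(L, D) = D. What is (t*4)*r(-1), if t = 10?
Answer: -40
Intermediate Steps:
r(q) = q
(t*4)*r(-1) = (10*4)*(-1) = 40*(-1) = -40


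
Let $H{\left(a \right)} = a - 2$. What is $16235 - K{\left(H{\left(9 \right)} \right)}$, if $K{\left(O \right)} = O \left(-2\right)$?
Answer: $16249$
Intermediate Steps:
$H{\left(a \right)} = -2 + a$ ($H{\left(a \right)} = a - 2 = -2 + a$)
$K{\left(O \right)} = - 2 O$
$16235 - K{\left(H{\left(9 \right)} \right)} = 16235 - - 2 \left(-2 + 9\right) = 16235 - \left(-2\right) 7 = 16235 - -14 = 16235 + 14 = 16249$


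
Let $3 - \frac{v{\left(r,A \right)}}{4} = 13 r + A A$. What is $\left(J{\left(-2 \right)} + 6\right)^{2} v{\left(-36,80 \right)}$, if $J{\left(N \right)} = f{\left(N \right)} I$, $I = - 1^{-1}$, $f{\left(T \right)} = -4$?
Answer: $-2371600$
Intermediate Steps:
$v{\left(r,A \right)} = 12 - 52 r - 4 A^{2}$ ($v{\left(r,A \right)} = 12 - 4 \left(13 r + A A\right) = 12 - 4 \left(13 r + A^{2}\right) = 12 - 4 \left(A^{2} + 13 r\right) = 12 - \left(4 A^{2} + 52 r\right) = 12 - 52 r - 4 A^{2}$)
$I = -1$ ($I = \left(-1\right) 1 = -1$)
$J{\left(N \right)} = 4$ ($J{\left(N \right)} = \left(-4\right) \left(-1\right) = 4$)
$\left(J{\left(-2 \right)} + 6\right)^{2} v{\left(-36,80 \right)} = \left(4 + 6\right)^{2} \left(12 - -1872 - 4 \cdot 80^{2}\right) = 10^{2} \left(12 + 1872 - 25600\right) = 100 \left(12 + 1872 - 25600\right) = 100 \left(-23716\right) = -2371600$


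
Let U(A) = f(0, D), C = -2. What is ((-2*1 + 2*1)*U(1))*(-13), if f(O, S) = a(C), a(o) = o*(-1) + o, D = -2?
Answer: 0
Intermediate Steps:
a(o) = 0 (a(o) = -o + o = 0)
f(O, S) = 0
U(A) = 0
((-2*1 + 2*1)*U(1))*(-13) = ((-2*1 + 2*1)*0)*(-13) = ((-2 + 2)*0)*(-13) = (0*0)*(-13) = 0*(-13) = 0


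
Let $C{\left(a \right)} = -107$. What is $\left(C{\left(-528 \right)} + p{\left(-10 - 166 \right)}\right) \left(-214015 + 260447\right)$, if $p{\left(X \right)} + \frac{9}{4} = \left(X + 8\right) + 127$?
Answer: $-6976408$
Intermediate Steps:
$p{\left(X \right)} = \frac{531}{4} + X$ ($p{\left(X \right)} = - \frac{9}{4} + \left(\left(X + 8\right) + 127\right) = - \frac{9}{4} + \left(\left(8 + X\right) + 127\right) = - \frac{9}{4} + \left(135 + X\right) = \frac{531}{4} + X$)
$\left(C{\left(-528 \right)} + p{\left(-10 - 166 \right)}\right) \left(-214015 + 260447\right) = \left(-107 + \left(\frac{531}{4} - 176\right)\right) \left(-214015 + 260447\right) = \left(-107 + \left(\frac{531}{4} - 176\right)\right) 46432 = \left(-107 - \frac{173}{4}\right) 46432 = \left(- \frac{601}{4}\right) 46432 = -6976408$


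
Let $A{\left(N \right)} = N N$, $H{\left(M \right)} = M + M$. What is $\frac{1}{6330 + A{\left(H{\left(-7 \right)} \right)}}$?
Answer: $\frac{1}{6526} \approx 0.00015323$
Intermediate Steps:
$H{\left(M \right)} = 2 M$
$A{\left(N \right)} = N^{2}$
$\frac{1}{6330 + A{\left(H{\left(-7 \right)} \right)}} = \frac{1}{6330 + \left(2 \left(-7\right)\right)^{2}} = \frac{1}{6330 + \left(-14\right)^{2}} = \frac{1}{6330 + 196} = \frac{1}{6526}$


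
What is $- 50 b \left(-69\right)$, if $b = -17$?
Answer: $-58650$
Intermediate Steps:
$- 50 b \left(-69\right) = \left(-50\right) \left(-17\right) \left(-69\right) = 850 \left(-69\right) = -58650$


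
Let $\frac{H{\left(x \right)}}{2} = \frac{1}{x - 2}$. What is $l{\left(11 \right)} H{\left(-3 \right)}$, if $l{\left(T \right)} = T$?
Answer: $- \frac{22}{5} \approx -4.4$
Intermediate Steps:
$H{\left(x \right)} = \frac{2}{-2 + x}$ ($H{\left(x \right)} = \frac{2}{x - 2} = \frac{2}{-2 + x}$)
$l{\left(11 \right)} H{\left(-3 \right)} = 11 \frac{2}{-2 - 3} = 11 \frac{2}{-5} = 11 \cdot 2 \left(- \frac{1}{5}\right) = 11 \left(- \frac{2}{5}\right) = - \frac{22}{5}$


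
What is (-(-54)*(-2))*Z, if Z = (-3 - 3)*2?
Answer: 1296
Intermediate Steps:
Z = -12 (Z = -6*2 = -12)
(-(-54)*(-2))*Z = -(-54)*(-2)*(-12) = -27*4*(-12) = -108*(-12) = 1296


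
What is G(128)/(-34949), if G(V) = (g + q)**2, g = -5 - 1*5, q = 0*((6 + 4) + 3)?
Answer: -100/34949 ≈ -0.0028613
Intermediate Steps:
q = 0 (q = 0*(10 + 3) = 0*13 = 0)
g = -10 (g = -5 - 5 = -10)
G(V) = 100 (G(V) = (-10 + 0)**2 = (-10)**2 = 100)
G(128)/(-34949) = 100/(-34949) = 100*(-1/34949) = -100/34949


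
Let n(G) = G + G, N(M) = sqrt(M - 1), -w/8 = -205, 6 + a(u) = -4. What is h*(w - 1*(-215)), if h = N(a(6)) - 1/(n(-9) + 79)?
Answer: -1855/61 + 1855*I*sqrt(11) ≈ -30.41 + 6152.3*I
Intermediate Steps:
a(u) = -10 (a(u) = -6 - 4 = -10)
w = 1640 (w = -8*(-205) = 1640)
N(M) = sqrt(-1 + M)
n(G) = 2*G
h = -1/61 + I*sqrt(11) (h = sqrt(-1 - 10) - 1/(2*(-9) + 79) = sqrt(-11) - 1/(-18 + 79) = I*sqrt(11) - 1/61 = -1/61 + I*sqrt(11) ≈ -0.016393 + 3.3166*I)
h*(w - 1*(-215)) = (-1/61 + I*sqrt(11))*(1640 - 1*(-215)) = (-1/61 + I*sqrt(11))*(1640 + 215) = (-1/61 + I*sqrt(11))*1855 = -1855/61 + 1855*I*sqrt(11)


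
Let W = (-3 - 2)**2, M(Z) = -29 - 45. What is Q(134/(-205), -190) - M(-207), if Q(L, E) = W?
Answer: 99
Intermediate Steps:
M(Z) = -74
W = 25 (W = (-5)**2 = 25)
Q(L, E) = 25
Q(134/(-205), -190) - M(-207) = 25 - 1*(-74) = 25 + 74 = 99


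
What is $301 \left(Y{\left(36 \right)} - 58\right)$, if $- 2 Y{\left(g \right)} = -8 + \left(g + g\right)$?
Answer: $-27090$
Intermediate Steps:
$Y{\left(g \right)} = 4 - g$ ($Y{\left(g \right)} = - \frac{-8 + \left(g + g\right)}{2} = - \frac{-8 + 2 g}{2} = 4 - g$)
$301 \left(Y{\left(36 \right)} - 58\right) = 301 \left(\left(4 - 36\right) - 58\right) = 301 \left(-32 - 58\right) = 301 \left(-90\right) = -27090$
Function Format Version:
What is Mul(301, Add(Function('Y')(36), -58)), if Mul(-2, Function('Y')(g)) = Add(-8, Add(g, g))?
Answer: -27090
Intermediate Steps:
Function('Y')(g) = Add(4, Mul(-1, g)) (Function('Y')(g) = Mul(Rational(-1, 2), Add(-8, Add(g, g))) = Mul(Rational(-1, 2), Add(-8, Mul(2, g))) = Add(4, Mul(-1, g)))
Mul(301, Add(Function('Y')(36), -58)) = Mul(301, Add(Add(4, Mul(-1, 36)), -58)) = Mul(301, Add(Add(4, -36), -58)) = Mul(301, Add(-32, -58)) = Mul(301, -90) = -27090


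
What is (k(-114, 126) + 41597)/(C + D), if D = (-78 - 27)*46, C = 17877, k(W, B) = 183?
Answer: 41780/13047 ≈ 3.2023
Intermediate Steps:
D = -4830 (D = -105*46 = -4830)
(k(-114, 126) + 41597)/(C + D) = (183 + 41597)/(17877 - 4830) = 41780/13047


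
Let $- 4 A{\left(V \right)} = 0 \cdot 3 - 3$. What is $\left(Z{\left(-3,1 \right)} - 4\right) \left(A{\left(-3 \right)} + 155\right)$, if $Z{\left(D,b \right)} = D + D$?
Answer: $- \frac{3115}{2} \approx -1557.5$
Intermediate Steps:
$Z{\left(D,b \right)} = 2 D$
$A{\left(V \right)} = \frac{3}{4}$ ($A{\left(V \right)} = - \frac{0 \cdot 3 - 3}{4} = - \frac{0 - 3}{4} = \left(- \frac{1}{4}\right) \left(-3\right) = \frac{3}{4}$)
$\left(Z{\left(-3,1 \right)} - 4\right) \left(A{\left(-3 \right)} + 155\right) = \left(2 \left(-3\right) - 4\right) \left(\frac{3}{4} + 155\right) = \left(-6 - 4\right) \frac{623}{4} = \left(-10\right) \frac{623}{4} = - \frac{3115}{2}$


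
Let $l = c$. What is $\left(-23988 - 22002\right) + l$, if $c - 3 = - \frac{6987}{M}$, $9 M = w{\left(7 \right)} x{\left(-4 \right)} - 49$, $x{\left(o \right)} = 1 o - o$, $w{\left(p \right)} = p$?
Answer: $- \frac{2190480}{49} \approx -44704.0$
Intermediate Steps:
$x{\left(o \right)} = 0$ ($x{\left(o \right)} = o - o = 0$)
$M = - \frac{49}{9}$ ($M = \frac{7 \cdot 0 - 49}{9} = \frac{0 - 49}{9} = \frac{1}{9} \left(-49\right) = - \frac{49}{9} \approx -5.4444$)
$c = \frac{63030}{49}$ ($c = 3 - \frac{6987}{- \frac{49}{9}} = 3 - - \frac{62883}{49} = 3 + \frac{62883}{49} = \frac{63030}{49} \approx 1286.3$)
$l = \frac{63030}{49} \approx 1286.3$
$\left(-23988 - 22002\right) + l = \left(-23988 - 22002\right) + \frac{63030}{49} = -45990 + \frac{63030}{49} = - \frac{2190480}{49}$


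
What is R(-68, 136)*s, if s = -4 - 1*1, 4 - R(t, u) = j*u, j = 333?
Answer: 226420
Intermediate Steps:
R(t, u) = 4 - 333*u
s = -5 (s = -4 - 1 = -5)
R(-68, 136)*s = (4 - 333*136)*(-5) = (4 - 45288)*(-5) = -45284*(-5) = 226420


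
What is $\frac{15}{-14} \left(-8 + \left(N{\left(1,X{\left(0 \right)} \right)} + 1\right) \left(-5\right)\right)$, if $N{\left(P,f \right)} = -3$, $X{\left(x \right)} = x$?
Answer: $- \frac{15}{7} \approx -2.1429$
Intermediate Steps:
$\frac{15}{-14} \left(-8 + \left(N{\left(1,X{\left(0 \right)} \right)} + 1\right) \left(-5\right)\right) = \frac{15}{-14} \left(-8 + \left(-3 + 1\right) \left(-5\right)\right) = 15 \left(- \frac{1}{14}\right) \left(-8 - -10\right) = - \frac{15 \left(-8 + 10\right)}{14} = \left(- \frac{15}{14}\right) 2 = - \frac{15}{7}$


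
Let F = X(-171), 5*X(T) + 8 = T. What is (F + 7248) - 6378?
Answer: 4171/5 ≈ 834.20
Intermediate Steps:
X(T) = -8/5 + T/5
F = -179/5 (F = -8/5 + (⅕)*(-171) = -8/5 - 171/5 = -179/5 ≈ -35.800)
(F + 7248) - 6378 = (-179/5 + 7248) - 6378 = 36061/5 - 6378 = 4171/5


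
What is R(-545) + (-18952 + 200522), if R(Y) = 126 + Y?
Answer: 181151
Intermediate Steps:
R(-545) + (-18952 + 200522) = (126 - 545) + (-18952 + 200522) = -419 + 181570 = 181151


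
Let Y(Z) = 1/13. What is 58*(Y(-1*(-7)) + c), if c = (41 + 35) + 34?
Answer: 82998/13 ≈ 6384.5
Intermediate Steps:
c = 110 (c = 76 + 34 = 110)
Y(Z) = 1/13 (Y(Z) = 1*(1/13) = 1/13)
58*(Y(-1*(-7)) + c) = 58*(1/13 + 110) = 58*(1431/13) = 82998/13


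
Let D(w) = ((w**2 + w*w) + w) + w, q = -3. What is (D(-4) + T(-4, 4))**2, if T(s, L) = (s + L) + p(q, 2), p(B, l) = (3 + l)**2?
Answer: 2401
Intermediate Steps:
T(s, L) = 25 + L + s (T(s, L) = (s + L) + (3 + 2)**2 = (L + s) + 5**2 = (L + s) + 25 = 25 + L + s)
D(w) = 2*w + 2*w**2 (D(w) = ((w**2 + w**2) + w) + w = (2*w**2 + w) + w = (w + 2*w**2) + w = 2*w + 2*w**2)
(D(-4) + T(-4, 4))**2 = (2*(-4)*(1 - 4) + (25 + 4 - 4))**2 = (2*(-4)*(-3) + 25)**2 = (24 + 25)**2 = 49**2 = 2401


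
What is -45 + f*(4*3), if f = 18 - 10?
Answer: 51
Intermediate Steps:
f = 8
-45 + f*(4*3) = -45 + 8*(4*3) = -45 + 8*12 = -45 + 96 = 51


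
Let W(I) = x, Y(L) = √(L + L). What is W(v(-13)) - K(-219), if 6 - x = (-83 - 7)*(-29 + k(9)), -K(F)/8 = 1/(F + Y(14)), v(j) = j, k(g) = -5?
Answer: -146389134/47933 - 16*√7/47933 ≈ -3054.0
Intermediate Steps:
Y(L) = √2*√L (Y(L) = √(2*L) = √2*√L)
K(F) = -8/(F + 2*√7) (K(F) = -8/(F + √2*√14) = -8/(F + 2*√7))
x = -3054 (x = 6 - (-83 - 7)*(-29 - 5) = 6 - (-90)*(-34) = 6 - 1*3060 = 6 - 3060 = -3054)
W(I) = -3054
W(v(-13)) - K(-219) = -3054 - (-8)/(-219 + 2*√7) = -3054 + 8/(-219 + 2*√7)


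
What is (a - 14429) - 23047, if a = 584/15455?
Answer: -579190996/15455 ≈ -37476.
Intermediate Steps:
a = 584/15455 (a = 584*(1/15455) = 584/15455 ≈ 0.037787)
(a - 14429) - 23047 = (584/15455 - 14429) - 23047 = -222999611/15455 - 23047 = -579190996/15455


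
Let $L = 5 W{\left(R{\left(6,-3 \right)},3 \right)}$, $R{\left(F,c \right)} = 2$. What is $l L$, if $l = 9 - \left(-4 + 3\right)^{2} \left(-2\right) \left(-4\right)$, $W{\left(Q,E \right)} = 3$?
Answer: $15$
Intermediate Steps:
$L = 15$ ($L = 5 \cdot 3 = 15$)
$l = 1$ ($l = 9 - \left(-1\right)^{2} \left(-2\right) \left(-4\right) = 9 - 1 \left(-2\right) \left(-4\right) = 9 - \left(-2\right) \left(-4\right) = 9 - 8 = 1$)
$l L = 1 \cdot 15 = 15$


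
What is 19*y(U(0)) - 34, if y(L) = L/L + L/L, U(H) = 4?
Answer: 4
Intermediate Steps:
y(L) = 2 (y(L) = 1 + 1 = 2)
19*y(U(0)) - 34 = 19*2 - 34 = 38 - 34 = 4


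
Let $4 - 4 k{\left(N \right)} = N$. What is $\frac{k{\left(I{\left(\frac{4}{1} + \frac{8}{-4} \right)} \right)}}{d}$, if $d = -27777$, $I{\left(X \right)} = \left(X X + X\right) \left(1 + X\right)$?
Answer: $\frac{7}{55554} \approx 0.000126$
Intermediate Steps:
$I{\left(X \right)} = \left(1 + X\right) \left(X + X^{2}\right)$ ($I{\left(X \right)} = \left(X^{2} + X\right) \left(1 + X\right) = \left(X + X^{2}\right) \left(1 + X\right) = \left(1 + X\right) \left(X + X^{2}\right)$)
$k{\left(N \right)} = 1 - \frac{N}{4}$
$\frac{k{\left(I{\left(\frac{4}{1} + \frac{8}{-4} \right)} \right)}}{d} = \frac{1 - \frac{\left(\frac{4}{1} + \frac{8}{-4}\right) \left(1 + \left(\frac{4}{1} + \frac{8}{-4}\right)^{2} + 2 \left(\frac{4}{1} + \frac{8}{-4}\right)\right)}{4}}{-27777} = \left(1 - \frac{\left(4 \cdot 1 + 8 \left(- \frac{1}{4}\right)\right) \left(1 + \left(4 \cdot 1 + 8 \left(- \frac{1}{4}\right)\right)^{2} + 2 \left(4 \cdot 1 + 8 \left(- \frac{1}{4}\right)\right)\right)}{4}\right) \left(- \frac{1}{27777}\right) = \left(1 - \frac{\left(4 - 2\right) \left(1 + \left(4 - 2\right)^{2} + 2 \left(4 - 2\right)\right)}{4}\right) \left(- \frac{1}{27777}\right) = \left(1 - \frac{2 \left(1 + 2^{2} + 2 \cdot 2\right)}{4}\right) \left(- \frac{1}{27777}\right) = \left(1 - \frac{2 \left(1 + 4 + 4\right)}{4}\right) \left(- \frac{1}{27777}\right) = \left(1 - \frac{2 \cdot 9}{4}\right) \left(- \frac{1}{27777}\right) = \left(1 - \frac{9}{2}\right) \left(- \frac{1}{27777}\right) = \left(- \frac{7}{2}\right) \left(- \frac{1}{27777}\right) = \frac{7}{55554}$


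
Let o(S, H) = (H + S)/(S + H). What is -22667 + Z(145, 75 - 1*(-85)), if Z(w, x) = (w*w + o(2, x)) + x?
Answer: -1481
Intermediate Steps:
o(S, H) = 1 (o(S, H) = (H + S)/(H + S) = 1)
Z(w, x) = 1 + x + w² (Z(w, x) = (w*w + 1) + x = (w² + 1) + x = (1 + w²) + x = 1 + x + w²)
-22667 + Z(145, 75 - 1*(-85)) = -22667 + (1 + (75 - 1*(-85)) + 145²) = -22667 + (1 + (75 + 85) + 21025) = -22667 + (1 + 160 + 21025) = -22667 + 21186 = -1481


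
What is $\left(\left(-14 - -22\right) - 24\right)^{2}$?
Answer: $256$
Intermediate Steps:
$\left(\left(-14 - -22\right) - 24\right)^{2} = \left(\left(-14 + 22\right) - 24\right)^{2} = \left(8 - 24\right)^{2} = \left(-16\right)^{2} = 256$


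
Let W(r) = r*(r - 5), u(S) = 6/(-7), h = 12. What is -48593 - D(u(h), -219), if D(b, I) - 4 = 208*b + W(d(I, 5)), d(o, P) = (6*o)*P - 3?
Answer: -302999289/7 ≈ -4.3286e+7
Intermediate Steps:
u(S) = -6/7 (u(S) = 6*(-1/7) = -6/7)
d(o, P) = -3 + 6*P*o (d(o, P) = 6*P*o - 3 = -3 + 6*P*o)
W(r) = r*(-5 + r)
D(b, I) = 4 + 208*b + (-8 + 30*I)*(-3 + 30*I) (D(b, I) = 4 + (208*b + (-3 + 6*5*I)*(-5 + (-3 + 6*5*I))) = 4 + (208*b + (-3 + 30*I)*(-5 + (-3 + 30*I))) = 4 + (208*b + (-3 + 30*I)*(-8 + 30*I)) = 4 + (208*b + (-8 + 30*I)*(-3 + 30*I)) = 4 + 208*b + (-8 + 30*I)*(-3 + 30*I))
-48593 - D(u(h), -219) = -48593 - (28 - 330*(-219) + 208*(-6/7) + 900*(-219)**2) = -48593 - (28 + 72270 - 1248/7 + 900*47961) = -48593 - (28 + 72270 - 1248/7 + 43164900) = -48593 - 1*302659138/7 = -48593 - 302659138/7 = -302999289/7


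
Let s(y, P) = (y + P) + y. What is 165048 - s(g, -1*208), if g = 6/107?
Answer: 17682380/107 ≈ 1.6526e+5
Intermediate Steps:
g = 6/107 (g = (1/107)*6 = 6/107 ≈ 0.056075)
s(y, P) = P + 2*y (s(y, P) = (P + y) + y = P + 2*y)
165048 - s(g, -1*208) = 165048 - (-1*208 + 2*(6/107)) = 165048 - (-208 + 12/107) = 165048 - 1*(-22244/107) = 165048 + 22244/107 = 17682380/107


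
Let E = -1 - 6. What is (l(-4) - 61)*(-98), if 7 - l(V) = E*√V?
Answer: 5292 - 1372*I ≈ 5292.0 - 1372.0*I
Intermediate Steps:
E = -7
l(V) = 7 + 7*√V (l(V) = 7 - (-7)*√V = 7 + 7*√V)
(l(-4) - 61)*(-98) = ((7 + 7*√(-4)) - 61)*(-98) = ((7 + 7*(2*I)) - 61)*(-98) = ((7 + 14*I) - 61)*(-98) = (-54 + 14*I)*(-98) = 5292 - 1372*I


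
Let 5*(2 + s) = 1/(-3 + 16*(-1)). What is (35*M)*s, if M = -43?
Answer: 57491/19 ≈ 3025.8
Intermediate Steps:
s = -191/95 (s = -2 + 1/(5*(-3 + 16*(-1))) = -2 + 1/(5*(-3 - 16)) = -2 + (⅕)/(-19) = -2 + (⅕)*(-1/19) = -2 - 1/95 = -191/95 ≈ -2.0105)
(35*M)*s = (35*(-43))*(-191/95) = -1505*(-191/95) = 57491/19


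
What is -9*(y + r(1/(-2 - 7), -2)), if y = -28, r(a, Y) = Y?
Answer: 270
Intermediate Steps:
-9*(y + r(1/(-2 - 7), -2)) = -9*(-28 - 2) = -9*(-30) = 270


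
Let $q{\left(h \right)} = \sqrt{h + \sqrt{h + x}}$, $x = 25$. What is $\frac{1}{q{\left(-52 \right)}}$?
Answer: $\frac{1}{\sqrt{-52 + 3 i \sqrt{3}}} \approx 0.0068857 - 0.13816 i$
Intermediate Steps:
$q{\left(h \right)} = \sqrt{h + \sqrt{25 + h}}$ ($q{\left(h \right)} = \sqrt{h + \sqrt{h + 25}} = \sqrt{h + \sqrt{25 + h}}$)
$\frac{1}{q{\left(-52 \right)}} = \frac{1}{\sqrt{-52 + \sqrt{25 - 52}}} = \frac{1}{\sqrt{-52 + \sqrt{-27}}} = \frac{1}{\sqrt{-52 + 3 i \sqrt{3}}}$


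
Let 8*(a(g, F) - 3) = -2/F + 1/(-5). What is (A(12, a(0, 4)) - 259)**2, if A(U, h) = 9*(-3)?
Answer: 81796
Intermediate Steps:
a(g, F) = 119/40 - 1/(4*F) (a(g, F) = 3 + (-2/F + 1/(-5))/8 = 3 + (-2/F + 1*(-1/5))/8 = 3 + (-2/F - 1/5)/8 = 3 + (-1/5 - 2/F)/8 = 3 + (-1/40 - 1/(4*F)) = 119/40 - 1/(4*F))
A(U, h) = -27
(A(12, a(0, 4)) - 259)**2 = (-27 - 259)**2 = (-286)**2 = 81796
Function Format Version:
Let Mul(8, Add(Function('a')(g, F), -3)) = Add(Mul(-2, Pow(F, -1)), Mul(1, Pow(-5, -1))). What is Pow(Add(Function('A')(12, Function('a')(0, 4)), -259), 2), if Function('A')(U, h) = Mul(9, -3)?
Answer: 81796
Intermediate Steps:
Function('a')(g, F) = Add(Rational(119, 40), Mul(Rational(-1, 4), Pow(F, -1))) (Function('a')(g, F) = Add(3, Mul(Rational(1, 8), Add(Mul(-2, Pow(F, -1)), Mul(1, Pow(-5, -1))))) = Add(3, Mul(Rational(1, 8), Add(Mul(-2, Pow(F, -1)), Mul(1, Rational(-1, 5))))) = Add(3, Mul(Rational(1, 8), Add(Mul(-2, Pow(F, -1)), Rational(-1, 5)))) = Add(3, Mul(Rational(1, 8), Add(Rational(-1, 5), Mul(-2, Pow(F, -1))))) = Add(3, Add(Rational(-1, 40), Mul(Rational(-1, 4), Pow(F, -1)))) = Add(Rational(119, 40), Mul(Rational(-1, 4), Pow(F, -1))))
Function('A')(U, h) = -27
Pow(Add(Function('A')(12, Function('a')(0, 4)), -259), 2) = Pow(Add(-27, -259), 2) = Pow(-286, 2) = 81796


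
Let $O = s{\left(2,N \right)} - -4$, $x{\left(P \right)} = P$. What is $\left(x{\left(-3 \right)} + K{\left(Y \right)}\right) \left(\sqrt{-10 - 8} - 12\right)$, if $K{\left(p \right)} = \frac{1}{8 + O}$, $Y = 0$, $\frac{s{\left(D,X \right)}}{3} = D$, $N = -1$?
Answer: $\frac{106}{3} - \frac{53 i \sqrt{2}}{6} \approx 35.333 - 12.492 i$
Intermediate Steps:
$s{\left(D,X \right)} = 3 D$
$O = 10$ ($O = 3 \cdot 2 - -4 = 6 + 4 = 10$)
$K{\left(p \right)} = \frac{1}{18}$ ($K{\left(p \right)} = \frac{1}{8 + 10} = \frac{1}{18}$)
$\left(x{\left(-3 \right)} + K{\left(Y \right)}\right) \left(\sqrt{-10 - 8} - 12\right) = \left(-3 + \frac{1}{18}\right) \left(\sqrt{-10 - 8} - 12\right) = - \frac{53 \left(\sqrt{-18} - 12\right)}{18} = - \frac{53 \left(3 i \sqrt{2} - 12\right)}{18} = - \frac{53 \left(-12 + 3 i \sqrt{2}\right)}{18} = \frac{106}{3} - \frac{53 i \sqrt{2}}{6}$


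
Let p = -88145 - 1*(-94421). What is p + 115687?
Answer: 121963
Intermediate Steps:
p = 6276 (p = -88145 + 94421 = 6276)
p + 115687 = 6276 + 115687 = 121963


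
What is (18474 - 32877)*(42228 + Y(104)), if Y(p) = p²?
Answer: -763992732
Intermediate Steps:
(18474 - 32877)*(42228 + Y(104)) = (18474 - 32877)*(42228 + 104²) = -14403*(42228 + 10816) = -14403*53044 = -763992732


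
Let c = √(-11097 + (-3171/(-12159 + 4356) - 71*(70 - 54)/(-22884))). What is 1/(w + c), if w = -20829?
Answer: -103314068703/2151983777060239 - 102*I*√26240341669241/2151983777060239 ≈ -4.8009e-5 - 2.428e-7*I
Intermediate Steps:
c = 2*I*√26240341669241/97257 (c = √(-11097 + (-3171/(-7803) - 71*16*(-1/22884))) = √(-11097 + (-3171*(-1/7803) - 1136*(-1/22884))) = √(-11097 + (1057/2601 + 284/5721)) = √(-11097 + 2261927/4960107) = √(-55040045452/4960107) = 2*I*√26240341669241/97257 ≈ 105.34*I)
1/(w + c) = 1/(-20829 + 2*I*√26240341669241/97257)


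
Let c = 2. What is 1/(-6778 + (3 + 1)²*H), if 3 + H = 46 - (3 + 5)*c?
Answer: -1/6346 ≈ -0.00015758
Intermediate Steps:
H = 27 (H = -3 + (46 - (3 + 5)*2) = -3 + (46 - 8*2) = -3 + (46 - 1*16) = -3 + (46 - 16) = -3 + 30 = 27)
1/(-6778 + (3 + 1)²*H) = 1/(-6778 + (3 + 1)²*27) = 1/(-6778 + 4²*27) = 1/(-6778 + 16*27) = 1/(-6778 + 432) = 1/(-6346) = -1/6346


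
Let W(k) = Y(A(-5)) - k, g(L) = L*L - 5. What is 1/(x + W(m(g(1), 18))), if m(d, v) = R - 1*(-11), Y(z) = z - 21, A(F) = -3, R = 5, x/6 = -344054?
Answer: -1/2064364 ≈ -4.8441e-7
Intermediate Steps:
x = -2064324 (x = 6*(-344054) = -2064324)
Y(z) = -21 + z
g(L) = -5 + L**2 (g(L) = L**2 - 5 = -5 + L**2)
m(d, v) = 16 (m(d, v) = 5 - 1*(-11) = 5 + 11 = 16)
W(k) = -24 - k (W(k) = (-21 - 3) - k = -24 - k)
1/(x + W(m(g(1), 18))) = 1/(-2064324 + (-24 - 1*16)) = 1/(-2064324 + (-24 - 16)) = 1/(-2064324 - 40) = 1/(-2064364) = -1/2064364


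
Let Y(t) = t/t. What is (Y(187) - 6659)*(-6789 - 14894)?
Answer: 144365414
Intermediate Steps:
Y(t) = 1
(Y(187) - 6659)*(-6789 - 14894) = (1 - 6659)*(-6789 - 14894) = -6658*(-21683) = 144365414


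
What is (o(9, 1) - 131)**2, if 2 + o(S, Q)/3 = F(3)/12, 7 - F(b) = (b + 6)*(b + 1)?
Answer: 332929/16 ≈ 20808.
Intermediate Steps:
F(b) = 7 - (1 + b)*(6 + b) (F(b) = 7 - (b + 6)*(b + 1) = 7 - (6 + b)*(1 + b) = 7 - (1 + b)*(6 + b))
o(S, Q) = -53/4 (o(S, Q) = -6 + 3*((1 - 1*3**2 - 7*3)/12) = -6 + 3*((1 - 1*9 - 21)*(1/12)) = -6 + 3*((1 - 9 - 21)*(1/12)) = -6 + 3*(-29*1/12) = -6 + 3*(-29/12) = -6 - 29/4 = -53/4)
(o(9, 1) - 131)**2 = (-53/4 - 131)**2 = (-577/4)**2 = 332929/16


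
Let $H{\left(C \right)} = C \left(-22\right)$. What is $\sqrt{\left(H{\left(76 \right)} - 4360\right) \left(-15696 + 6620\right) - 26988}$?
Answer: $2 \sqrt{13679861} \approx 7397.3$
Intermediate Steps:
$H{\left(C \right)} = - 22 C$
$\sqrt{\left(H{\left(76 \right)} - 4360\right) \left(-15696 + 6620\right) - 26988} = \sqrt{\left(\left(-22\right) 76 - 4360\right) \left(-15696 + 6620\right) - 26988} = \sqrt{\left(-1672 - 4360\right) \left(-9076\right) - 26988} = \sqrt{\left(-6032\right) \left(-9076\right) - 26988} = \sqrt{54746432 - 26988} = \sqrt{54719444} = 2 \sqrt{13679861}$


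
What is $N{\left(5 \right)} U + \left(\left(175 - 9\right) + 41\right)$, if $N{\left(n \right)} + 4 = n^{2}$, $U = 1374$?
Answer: $29061$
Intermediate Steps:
$N{\left(n \right)} = -4 + n^{2}$
$N{\left(5 \right)} U + \left(\left(175 - 9\right) + 41\right) = \left(-4 + 5^{2}\right) 1374 + \left(\left(175 - 9\right) + 41\right) = \left(-4 + 25\right) 1374 + \left(166 + 41\right) = 21 \cdot 1374 + 207 = 28854 + 207 = 29061$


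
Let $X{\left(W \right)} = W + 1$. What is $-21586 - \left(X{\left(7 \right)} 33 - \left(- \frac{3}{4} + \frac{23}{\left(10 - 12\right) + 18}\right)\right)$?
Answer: $- \frac{349589}{16} \approx -21849.0$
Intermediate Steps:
$X{\left(W \right)} = 1 + W$
$-21586 - \left(X{\left(7 \right)} 33 - \left(- \frac{3}{4} + \frac{23}{\left(10 - 12\right) + 18}\right)\right) = -21586 - \left(\left(1 + 7\right) 33 - \left(- \frac{3}{4} + \frac{23}{\left(10 - 12\right) + 18}\right)\right) = -21586 - \left(8 \cdot 33 - \left(- \frac{3}{4} + \frac{23}{-2 + 18}\right)\right) = -21586 - \left(264 + \left(\frac{3}{4} - \frac{23}{16}\right)\right) = -21586 - \left(264 - \frac{11}{16}\right) = -21586 - \frac{4213}{16} = - \frac{349589}{16}$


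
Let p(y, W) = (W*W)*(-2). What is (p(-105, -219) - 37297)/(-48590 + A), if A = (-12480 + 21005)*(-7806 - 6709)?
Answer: 133219/123788965 ≈ 0.0010762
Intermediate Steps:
A = -123740375 (A = 8525*(-14515) = -123740375)
p(y, W) = -2*W² (p(y, W) = W²*(-2) = -2*W²)
(p(-105, -219) - 37297)/(-48590 + A) = (-2*(-219)² - 37297)/(-48590 - 123740375) = (-2*47961 - 37297)/(-123788965) = (-95922 - 37297)*(-1/123788965) = -133219*(-1/123788965) = 133219/123788965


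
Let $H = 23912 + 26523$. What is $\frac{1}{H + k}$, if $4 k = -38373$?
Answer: $\frac{4}{163367} \approx 2.4485 \cdot 10^{-5}$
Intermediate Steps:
$k = - \frac{38373}{4}$ ($k = \frac{1}{4} \left(-38373\right) = - \frac{38373}{4} \approx -9593.3$)
$H = 50435$
$\frac{1}{H + k} = \frac{1}{50435 - \frac{38373}{4}} = \frac{1}{\frac{163367}{4}} = \frac{4}{163367}$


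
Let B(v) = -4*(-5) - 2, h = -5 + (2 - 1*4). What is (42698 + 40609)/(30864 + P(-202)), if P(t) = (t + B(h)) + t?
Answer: 11901/4354 ≈ 2.7333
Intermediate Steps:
h = -7 (h = -5 + (2 - 4) = -5 - 2 = -7)
B(v) = 18 (B(v) = 20 - 2 = 18)
P(t) = 18 + 2*t (P(t) = (t + 18) + t = (18 + t) + t = 18 + 2*t)
(42698 + 40609)/(30864 + P(-202)) = (42698 + 40609)/(30864 + (18 + 2*(-202))) = 83307/(30864 + (18 - 404)) = 83307/(30864 - 386) = 83307/30478 = 83307*(1/30478) = 11901/4354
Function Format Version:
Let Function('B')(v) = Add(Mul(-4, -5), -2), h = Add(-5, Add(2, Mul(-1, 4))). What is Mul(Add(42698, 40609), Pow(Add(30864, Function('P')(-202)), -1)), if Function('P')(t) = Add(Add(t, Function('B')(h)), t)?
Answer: Rational(11901, 4354) ≈ 2.7333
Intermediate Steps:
h = -7 (h = Add(-5, Add(2, -4)) = Add(-5, -2) = -7)
Function('B')(v) = 18 (Function('B')(v) = Add(20, -2) = 18)
Function('P')(t) = Add(18, Mul(2, t)) (Function('P')(t) = Add(Add(t, 18), t) = Add(Add(18, t), t) = Add(18, Mul(2, t)))
Mul(Add(42698, 40609), Pow(Add(30864, Function('P')(-202)), -1)) = Mul(Add(42698, 40609), Pow(Add(30864, Add(18, Mul(2, -202))), -1)) = Mul(83307, Pow(Add(30864, Add(18, -404)), -1)) = Mul(83307, Pow(Add(30864, -386), -1)) = Mul(83307, Pow(30478, -1)) = Mul(83307, Rational(1, 30478)) = Rational(11901, 4354)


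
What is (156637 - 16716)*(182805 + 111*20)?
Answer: 25888883025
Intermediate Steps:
(156637 - 16716)*(182805 + 111*20) = 139921*(182805 + 2220) = 139921*185025 = 25888883025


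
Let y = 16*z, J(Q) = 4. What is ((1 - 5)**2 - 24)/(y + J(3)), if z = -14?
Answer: 2/55 ≈ 0.036364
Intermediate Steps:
y = -224 (y = 16*(-14) = -224)
((1 - 5)**2 - 24)/(y + J(3)) = ((1 - 5)**2 - 24)/(-224 + 4) = ((-4)**2 - 24)/(-220) = (16 - 24)*(-1/220) = -8*(-1/220) = 2/55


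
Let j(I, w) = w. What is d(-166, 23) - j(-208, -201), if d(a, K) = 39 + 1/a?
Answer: 39839/166 ≈ 239.99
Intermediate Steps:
d(-166, 23) - j(-208, -201) = (39 + 1/(-166)) - 1*(-201) = (39 - 1/166) + 201 = 6473/166 + 201 = 39839/166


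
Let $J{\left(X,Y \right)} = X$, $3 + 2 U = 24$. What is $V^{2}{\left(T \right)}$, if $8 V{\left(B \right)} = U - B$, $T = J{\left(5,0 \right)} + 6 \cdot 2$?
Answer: $\frac{169}{256} \approx 0.66016$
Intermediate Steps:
$U = \frac{21}{2}$ ($U = - \frac{3}{2} + \frac{1}{2} \cdot 24 = - \frac{3}{2} + 12 = \frac{21}{2} \approx 10.5$)
$T = 17$ ($T = 5 + 6 \cdot 2 = 5 + 12 = 17$)
$V{\left(B \right)} = \frac{21}{16} - \frac{B}{8}$ ($V{\left(B \right)} = \frac{\frac{21}{2} - B}{8} = \frac{21}{16} - \frac{B}{8}$)
$V^{2}{\left(T \right)} = \left(\frac{21}{16} - \frac{17}{8}\right)^{2} = \left(- \frac{13}{16}\right)^{2} = \frac{169}{256}$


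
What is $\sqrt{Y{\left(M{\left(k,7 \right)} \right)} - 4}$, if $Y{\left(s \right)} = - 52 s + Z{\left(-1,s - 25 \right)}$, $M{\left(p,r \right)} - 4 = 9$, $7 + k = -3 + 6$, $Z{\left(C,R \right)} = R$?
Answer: $2 i \sqrt{173} \approx 26.306 i$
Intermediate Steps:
$k = -4$ ($k = -7 + \left(-3 + 6\right) = -7 + 3 = -4$)
$M{\left(p,r \right)} = 13$ ($M{\left(p,r \right)} = 4 + 9 = 13$)
$Y{\left(s \right)} = -25 - 51 s$ ($Y{\left(s \right)} = - 52 s + \left(s - 25\right) = - 52 s + \left(-25 + s\right) = -25 - 51 s$)
$\sqrt{Y{\left(M{\left(k,7 \right)} \right)} - 4} = \sqrt{\left(-25 - 663\right) - 4} = \sqrt{-688 - 4} = \sqrt{-692} = 2 i \sqrt{173}$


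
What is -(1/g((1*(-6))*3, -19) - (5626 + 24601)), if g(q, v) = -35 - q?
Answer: 513860/17 ≈ 30227.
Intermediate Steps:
-(1/g((1*(-6))*3, -19) - (5626 + 24601)) = -(1/(-35 - 1*(-6)*3) - (5626 + 24601)) = -(1/(-35 - (-6)*3) - 1*30227) = -(1/(-35 - 1*(-18)) - 30227) = -(1/(-35 + 18) - 30227) = -(1/(-17) - 30227) = -(-1/17 - 30227) = -1*(-513860/17) = 513860/17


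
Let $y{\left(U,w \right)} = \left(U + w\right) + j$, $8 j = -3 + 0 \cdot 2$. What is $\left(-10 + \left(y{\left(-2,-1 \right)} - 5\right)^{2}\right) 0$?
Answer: $0$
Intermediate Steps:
$j = - \frac{3}{8}$ ($j = \frac{-3 + 0 \cdot 2}{8} = \frac{-3 + 0}{8} = \frac{1}{8} \left(-3\right) = - \frac{3}{8} \approx -0.375$)
$y{\left(U,w \right)} = - \frac{3}{8} + U + w$ ($y{\left(U,w \right)} = \left(U + w\right) - \frac{3}{8} = - \frac{3}{8} + U + w$)
$\left(-10 + \left(y{\left(-2,-1 \right)} - 5\right)^{2}\right) 0 = \left(-10 + \left(\left(- \frac{3}{8} - 2 - 1\right) - 5\right)^{2}\right) 0 = \left(-10 + \left(- \frac{27}{8} - 5\right)^{2}\right) 0 = \left(-10 + \left(- \frac{67}{8}\right)^{2}\right) 0 = \left(-10 + \frac{4489}{64}\right) 0 = \frac{3849}{64} \cdot 0 = 0$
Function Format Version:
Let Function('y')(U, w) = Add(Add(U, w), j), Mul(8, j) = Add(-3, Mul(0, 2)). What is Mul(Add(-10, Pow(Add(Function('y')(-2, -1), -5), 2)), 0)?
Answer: 0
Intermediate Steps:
j = Rational(-3, 8) (j = Mul(Rational(1, 8), Add(-3, Mul(0, 2))) = Mul(Rational(1, 8), Add(-3, 0)) = Mul(Rational(1, 8), -3) = Rational(-3, 8) ≈ -0.37500)
Function('y')(U, w) = Add(Rational(-3, 8), U, w) (Function('y')(U, w) = Add(Add(U, w), Rational(-3, 8)) = Add(Rational(-3, 8), U, w))
Mul(Add(-10, Pow(Add(Function('y')(-2, -1), -5), 2)), 0) = Mul(Add(-10, Pow(Add(Add(Rational(-3, 8), -2, -1), -5), 2)), 0) = Mul(Add(-10, Pow(Add(Rational(-27, 8), -5), 2)), 0) = Mul(Add(-10, Pow(Rational(-67, 8), 2)), 0) = Mul(Add(-10, Rational(4489, 64)), 0) = Mul(Rational(3849, 64), 0) = 0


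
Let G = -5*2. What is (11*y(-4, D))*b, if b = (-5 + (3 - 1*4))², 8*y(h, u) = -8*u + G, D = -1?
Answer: -99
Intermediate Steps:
G = -10
y(h, u) = -5/4 - u (y(h, u) = (-8*u - 10)/8 = (-10 - 8*u)/8 = -5/4 - u)
b = 36 (b = (-5 + (3 - 4))² = (-5 - 1)² = (-6)² = 36)
(11*y(-4, D))*b = (11*(-5/4 - 1*(-1)))*36 = (11*(-5/4 + 1))*36 = (11*(-¼))*36 = -11/4*36 = -99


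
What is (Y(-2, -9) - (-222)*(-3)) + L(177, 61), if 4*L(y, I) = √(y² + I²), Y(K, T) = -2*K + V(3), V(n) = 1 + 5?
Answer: -656 + 5*√1402/4 ≈ -609.20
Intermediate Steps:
V(n) = 6
Y(K, T) = 6 - 2*K (Y(K, T) = -2*K + 6 = 6 - 2*K)
L(y, I) = √(I² + y²)/4 (L(y, I) = √(y² + I²)/4 = √(I² + y²)/4)
(Y(-2, -9) - (-222)*(-3)) + L(177, 61) = ((6 - 2*(-2)) - (-222)*(-3)) + √(61² + 177²)/4 = ((6 + 4) - 111*6) + √(3721 + 31329)/4 = (10 - 666) + √35050/4 = -656 + (5*√1402)/4 = -656 + 5*√1402/4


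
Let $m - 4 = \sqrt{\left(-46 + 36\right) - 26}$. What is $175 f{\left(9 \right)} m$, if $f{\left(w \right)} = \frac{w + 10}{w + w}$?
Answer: $\frac{6650}{9} + \frac{3325 i}{3} \approx 738.89 + 1108.3 i$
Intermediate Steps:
$m = 4 + 6 i$ ($m = 4 + \sqrt{\left(-46 + 36\right) - 26} = 4 + \sqrt{-10 - 26} = 4 + \sqrt{-36} = 4 + 6 i \approx 4.0 + 6.0 i$)
$f{\left(w \right)} = \frac{10 + w}{2 w}$
$175 f{\left(9 \right)} m = 175 \frac{10 + 9}{2 \cdot 9} \left(4 + 6 i\right) = 175 \cdot \frac{1}{2} \cdot \frac{1}{9} \cdot 19 \left(4 + 6 i\right) = 175 \cdot \frac{19}{18} \left(4 + 6 i\right) = \frac{3325 \left(4 + 6 i\right)}{18} = \frac{6650}{9} + \frac{3325 i}{3}$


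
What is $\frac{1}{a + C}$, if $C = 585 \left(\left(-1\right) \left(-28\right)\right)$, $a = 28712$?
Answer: $\frac{1}{45092} \approx 2.2177 \cdot 10^{-5}$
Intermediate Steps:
$C = 16380$ ($C = 585 \cdot 28 = 16380$)
$\frac{1}{a + C} = \frac{1}{28712 + 16380} = \frac{1}{45092}$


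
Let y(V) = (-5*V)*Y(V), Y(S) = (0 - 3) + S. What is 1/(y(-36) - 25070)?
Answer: -1/32090 ≈ -3.1162e-5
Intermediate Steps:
Y(S) = -3 + S
y(V) = -5*V*(-3 + V) (y(V) = (-5*V)*(-3 + V) = -5*V*(-3 + V))
1/(y(-36) - 25070) = 1/(5*(-36)*(3 - 1*(-36)) - 25070) = 1/(5*(-36)*(3 + 36) - 25070) = 1/(5*(-36)*39 - 25070) = 1/(-7020 - 25070) = 1/(-32090) = -1/32090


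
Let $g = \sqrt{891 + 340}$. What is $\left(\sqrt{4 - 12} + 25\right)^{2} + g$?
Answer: $617 + \sqrt{1231} + 100 i \sqrt{2} \approx 652.09 + 141.42 i$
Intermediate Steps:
$g = \sqrt{1231} \approx 35.086$
$\left(\sqrt{4 - 12} + 25\right)^{2} + g = \left(\sqrt{4 - 12} + 25\right)^{2} + \sqrt{1231} = \left(\sqrt{-8} + 25\right)^{2} + \sqrt{1231} = \left(2 i \sqrt{2} + 25\right)^{2} + \sqrt{1231} = \left(25 + 2 i \sqrt{2}\right)^{2} + \sqrt{1231} = \sqrt{1231} + \left(25 + 2 i \sqrt{2}\right)^{2}$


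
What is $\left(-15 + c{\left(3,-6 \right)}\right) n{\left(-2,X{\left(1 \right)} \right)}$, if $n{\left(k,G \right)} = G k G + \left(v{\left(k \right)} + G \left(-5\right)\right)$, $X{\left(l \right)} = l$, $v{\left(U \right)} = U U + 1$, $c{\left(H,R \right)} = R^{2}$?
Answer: $-42$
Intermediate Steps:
$v{\left(U \right)} = 1 + U^{2}$ ($v{\left(U \right)} = U^{2} + 1 = 1 + U^{2}$)
$n{\left(k,G \right)} = 1 + k^{2} - 5 G + k G^{2}$ ($n{\left(k,G \right)} = G k G + \left(\left(1 + k^{2}\right) + G \left(-5\right)\right) = k G^{2} - \left(-1 - k^{2} + 5 G\right) = k G^{2} + \left(1 + k^{2} - 5 G\right) = 1 + k^{2} - 5 G + k G^{2}$)
$\left(-15 + c{\left(3,-6 \right)}\right) n{\left(-2,X{\left(1 \right)} \right)} = \left(-15 + \left(-6\right)^{2}\right) \left(1 + \left(-2\right)^{2} - 5 - 2 \cdot 1^{2}\right) = \left(-15 + 36\right) \left(1 + 4 - 5 - 2\right) = 21 \left(1 + 4 - 5 - 2\right) = 21 \left(-2\right) = -42$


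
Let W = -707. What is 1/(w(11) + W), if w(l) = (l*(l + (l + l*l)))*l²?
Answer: 1/189626 ≈ 5.2735e-6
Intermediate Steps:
w(l) = l³*(l² + 2*l) (w(l) = (l*(l + (l + l²)))*l² = (l*(l² + 2*l))*l² = l³*(l² + 2*l))
1/(w(11) + W) = 1/(11⁴*(2 + 11) - 707) = 1/(14641*13 - 707) = 1/(190333 - 707) = 1/189626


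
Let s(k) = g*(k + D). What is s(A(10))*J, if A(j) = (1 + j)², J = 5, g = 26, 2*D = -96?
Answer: 9490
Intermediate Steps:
D = -48 (D = (½)*(-96) = -48)
s(k) = -1248 + 26*k (s(k) = 26*(k - 48) = 26*(-48 + k) = -1248 + 26*k)
s(A(10))*J = (-1248 + 26*(1 + 10)²)*5 = (-1248 + 26*11²)*5 = (-1248 + 26*121)*5 = (-1248 + 3146)*5 = 1898*5 = 9490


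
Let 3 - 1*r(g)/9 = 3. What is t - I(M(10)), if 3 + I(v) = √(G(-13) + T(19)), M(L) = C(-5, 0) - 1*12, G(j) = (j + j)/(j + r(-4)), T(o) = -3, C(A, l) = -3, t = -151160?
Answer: -151157 - I ≈ -1.5116e+5 - 1.0*I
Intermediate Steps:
r(g) = 0 (r(g) = 27 - 9*3 = 27 - 27 = 0)
G(j) = 2 (G(j) = (j + j)/(j + 0) = (2*j)/j = 2)
M(L) = -15 (M(L) = -3 - 1*12 = -3 - 12 = -15)
I(v) = -3 + I (I(v) = -3 + √(2 - 3) = -3 + √(-1) = -3 + I)
t - I(M(10)) = -151160 - (-3 + I) = -151160 + (3 - I) = -151157 - I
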